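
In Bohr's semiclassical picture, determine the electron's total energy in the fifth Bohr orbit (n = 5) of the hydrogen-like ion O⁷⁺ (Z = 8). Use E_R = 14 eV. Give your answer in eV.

-36 eV

E_n = −E_R·Z²/n² = −14 × 8²/5² = -36 eV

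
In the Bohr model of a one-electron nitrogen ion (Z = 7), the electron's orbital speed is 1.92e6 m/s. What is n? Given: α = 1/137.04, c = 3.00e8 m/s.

8

v_n = Zαc/n ⇒ n = Zαc/v = 7 × 0.00730 × 3.00e8 / 1.92e6 ≈ 7.98
n = 8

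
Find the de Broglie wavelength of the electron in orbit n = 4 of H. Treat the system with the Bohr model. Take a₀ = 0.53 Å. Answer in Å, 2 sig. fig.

13 Å

The Bohr quantisation condition is nλ = 2πr_n.
r_n = n²a₀/Z = 8.5 Å
λ = 2πr_n/n = 2π·8.5/4 = 13 Å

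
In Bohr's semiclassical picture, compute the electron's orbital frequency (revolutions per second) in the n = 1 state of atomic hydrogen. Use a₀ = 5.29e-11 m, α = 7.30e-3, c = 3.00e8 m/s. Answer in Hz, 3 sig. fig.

r = n²a₀/Z = 5.29e-11 m, v = Zαc/n = 2.19e6 m/s
f = v/(2πr) = 6.59e15 Hz

6.59e15 Hz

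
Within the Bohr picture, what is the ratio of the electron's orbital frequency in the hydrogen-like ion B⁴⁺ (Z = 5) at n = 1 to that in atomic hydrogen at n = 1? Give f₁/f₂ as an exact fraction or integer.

f ∝ Z^2 · n^-3
f₁/f₂ = (5/1)^2 · (1/1)^-3 = 25

25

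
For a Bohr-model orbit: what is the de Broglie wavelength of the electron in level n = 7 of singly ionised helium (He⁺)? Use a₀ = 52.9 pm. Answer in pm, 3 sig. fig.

The Bohr quantisation condition is nλ = 2πr_n.
r_n = n²a₀/Z = 1300 pm
λ = 2πr_n/n = 2π·1300/7 = 1160 pm

1160 pm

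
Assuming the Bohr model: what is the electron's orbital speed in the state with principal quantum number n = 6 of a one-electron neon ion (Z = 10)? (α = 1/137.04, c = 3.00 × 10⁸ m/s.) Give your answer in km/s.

v_n = Zαc/n = 10 × 0.00730 × 3.00 × 10⁸ / 6
    = 3650 km/s

3650 km/s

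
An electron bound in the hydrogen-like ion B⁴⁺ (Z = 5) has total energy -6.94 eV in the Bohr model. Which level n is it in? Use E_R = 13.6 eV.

E_n = −E_R Z²/n² ⇒ n² = E_R Z²/(−E_n) = 13.6 × 5² / 6.94 ≈ 48.99
n = 7

7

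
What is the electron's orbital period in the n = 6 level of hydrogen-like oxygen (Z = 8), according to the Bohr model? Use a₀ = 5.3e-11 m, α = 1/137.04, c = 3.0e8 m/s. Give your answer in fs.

r = n²a₀/Z = 6²·5.3e-11/8 = 2.4e-10 m
v = Zαc/n = 8·0.0073·3.0e8/6 = 2.9e6 m/s
T = 2πr/v = 5.1e-16 s = 0.51 fs

0.51 fs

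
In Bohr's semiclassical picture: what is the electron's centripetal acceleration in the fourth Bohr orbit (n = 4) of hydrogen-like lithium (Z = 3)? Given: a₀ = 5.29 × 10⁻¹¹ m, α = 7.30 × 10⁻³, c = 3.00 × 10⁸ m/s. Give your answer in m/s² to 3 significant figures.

r = n²a₀/Z = 2.82 × 10⁻¹⁰ m, v = Zαc/n = 1.64 × 10⁶ m/s
a = v²/r = (1.64 × 10⁶)² / 2.82 × 10⁻¹⁰ = 9.56 × 10²¹ m/s²

9.56 × 10²¹ m/s²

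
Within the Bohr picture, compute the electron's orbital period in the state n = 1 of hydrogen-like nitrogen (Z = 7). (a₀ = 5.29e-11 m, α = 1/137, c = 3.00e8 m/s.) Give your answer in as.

r = n²a₀/Z = 1²·5.29e-11/7 = 7.56e-12 m
v = Zαc/n = 7·0.00730·3.00e8/1 = 1.53e7 m/s
T = 2πr/v = 3.10e-18 s = 3.10 as

3.10 as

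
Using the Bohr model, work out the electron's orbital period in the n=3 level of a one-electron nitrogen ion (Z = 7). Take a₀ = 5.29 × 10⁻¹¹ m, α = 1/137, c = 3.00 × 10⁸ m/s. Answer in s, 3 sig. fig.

r = n²a₀/Z = 3²·5.29 × 10⁻¹¹/7 = 6.80 × 10⁻¹¹ m
v = Zαc/n = 7·0.00730·3.00 × 10⁸/3 = 5.11 × 10⁶ m/s
T = 2πr/v = 8.36 × 10⁻¹⁷ s

8.36 × 10⁻¹⁷ s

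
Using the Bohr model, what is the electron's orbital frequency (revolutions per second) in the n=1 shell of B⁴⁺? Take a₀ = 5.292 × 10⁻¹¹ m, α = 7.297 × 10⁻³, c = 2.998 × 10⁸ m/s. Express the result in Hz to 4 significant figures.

1.645 × 10¹⁷ Hz

r = n²a₀/Z = 1.058 × 10⁻¹¹ m, v = Zαc/n = 1.094 × 10⁷ m/s
f = v/(2πr) = 1.645 × 10¹⁷ Hz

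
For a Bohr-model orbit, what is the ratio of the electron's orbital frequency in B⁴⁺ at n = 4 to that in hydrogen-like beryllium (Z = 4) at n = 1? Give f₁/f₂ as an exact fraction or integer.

25/1024

f ∝ Z^2 · n^-3
f₁/f₂ = (5/4)^2 · (4/1)^-3 = 25/1024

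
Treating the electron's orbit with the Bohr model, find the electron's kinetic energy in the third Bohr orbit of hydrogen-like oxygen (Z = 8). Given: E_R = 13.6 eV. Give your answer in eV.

96.7 eV

For a Coulomb orbit the virial theorem gives K = −E_n.
E_n = −E_R·Z²/n², so K = E_R·Z²/n² = 13.6 × 8²/3² = 96.7 eV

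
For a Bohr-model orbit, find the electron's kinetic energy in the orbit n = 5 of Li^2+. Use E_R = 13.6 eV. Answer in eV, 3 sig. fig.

4.90 eV

For a Coulomb orbit the virial theorem gives K = −E_n.
E_n = −E_R·Z²/n², so K = E_R·Z²/n² = 13.6 × 3²/5² = 4.90 eV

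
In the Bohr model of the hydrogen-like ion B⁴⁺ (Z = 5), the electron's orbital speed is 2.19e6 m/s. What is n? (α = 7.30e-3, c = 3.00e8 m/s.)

v_n = Zαc/n ⇒ n = Zαc/v = 5 × 0.00730 × 3.00e8 / 2.19e6 ≈ 5.00
n = 5

5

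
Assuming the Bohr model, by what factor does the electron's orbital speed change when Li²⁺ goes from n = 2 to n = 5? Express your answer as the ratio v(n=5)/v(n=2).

v ∝ Z^1 · n^-1; with Z fixed, v ∝ n^-1.
v(n=5)/v(n=2) = (5/2)^-1 = 2/5

2/5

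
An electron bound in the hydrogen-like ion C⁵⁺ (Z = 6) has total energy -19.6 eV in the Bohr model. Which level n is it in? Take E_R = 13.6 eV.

5

E_n = −E_R Z²/n² ⇒ n² = E_R Z²/(−E_n) = 13.6 × 6² / 19.6 ≈ 24.98
n = 5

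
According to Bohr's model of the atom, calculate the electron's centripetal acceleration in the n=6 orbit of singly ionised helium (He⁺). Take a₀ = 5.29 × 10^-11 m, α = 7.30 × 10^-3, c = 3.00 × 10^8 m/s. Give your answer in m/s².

5.60 × 10^20 m/s²

r = n²a₀/Z = 9.52 × 10^-10 m, v = Zαc/n = 7.30 × 10^5 m/s
a = v²/r = (7.30 × 10^5)² / 9.52 × 10^-10 = 5.60 × 10^20 m/s²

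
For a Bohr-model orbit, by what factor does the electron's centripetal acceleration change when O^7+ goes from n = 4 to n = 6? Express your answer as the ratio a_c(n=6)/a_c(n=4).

a_c ∝ Z^3 · n^-4; with Z fixed, a_c ∝ n^-4.
a_c(n=6)/a_c(n=4) = (6/4)^-4 = 16/81

16/81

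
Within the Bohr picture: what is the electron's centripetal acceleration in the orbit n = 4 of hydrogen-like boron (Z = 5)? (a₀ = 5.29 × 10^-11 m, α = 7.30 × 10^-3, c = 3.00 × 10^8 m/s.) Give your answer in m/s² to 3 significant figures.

r = n²a₀/Z = 1.69 × 10^-10 m, v = Zαc/n = 2.74 × 10^6 m/s
a = v²/r = (2.74 × 10^6)² / 1.69 × 10^-10 = 4.43 × 10^22 m/s²

4.43 × 10^22 m/s²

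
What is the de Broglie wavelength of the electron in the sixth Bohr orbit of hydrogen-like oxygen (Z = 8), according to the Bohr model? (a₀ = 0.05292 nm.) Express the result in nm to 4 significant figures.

The Bohr quantisation condition is nλ = 2πr_n.
r_n = n²a₀/Z = 0.2381 nm
λ = 2πr_n/n = 2π·0.2381/6 = 0.2494 nm

0.2494 nm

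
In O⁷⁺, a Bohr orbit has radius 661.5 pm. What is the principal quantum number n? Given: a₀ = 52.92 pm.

r_n = n²a₀/Z ⇒ n² = rZ/a₀ = 661.5 × 8 / 52.92 ≈ 100.00
n = 10

10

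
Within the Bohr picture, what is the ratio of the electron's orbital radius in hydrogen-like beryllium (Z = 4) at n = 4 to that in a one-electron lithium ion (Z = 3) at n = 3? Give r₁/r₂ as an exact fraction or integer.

r ∝ Z^-1 · n^2
r₁/r₂ = (4/3)^-1 · (4/3)^2 = 4/3

4/3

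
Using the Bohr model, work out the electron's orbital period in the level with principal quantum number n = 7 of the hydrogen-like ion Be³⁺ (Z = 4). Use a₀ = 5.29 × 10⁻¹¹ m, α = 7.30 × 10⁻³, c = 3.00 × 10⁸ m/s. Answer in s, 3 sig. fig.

r = n²a₀/Z = 7²·5.29 × 10⁻¹¹/4 = 6.48 × 10⁻¹⁰ m
v = Zαc/n = 4·0.00730·3.00 × 10⁸/7 = 1.25 × 10⁶ m/s
T = 2πr/v = 3.25 × 10⁻¹⁵ s

3.25 × 10⁻¹⁵ s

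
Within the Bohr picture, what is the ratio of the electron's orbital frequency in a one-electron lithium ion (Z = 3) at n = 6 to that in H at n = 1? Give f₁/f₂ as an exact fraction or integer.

1/24

f ∝ Z^2 · n^-3
f₁/f₂ = (3/1)^2 · (6/1)^-3 = 1/24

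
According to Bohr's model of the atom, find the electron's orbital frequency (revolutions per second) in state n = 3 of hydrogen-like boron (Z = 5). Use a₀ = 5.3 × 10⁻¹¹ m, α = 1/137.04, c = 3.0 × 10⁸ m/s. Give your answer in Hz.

6.1 × 10¹⁵ Hz

r = n²a₀/Z = 9.5 × 10⁻¹¹ m, v = Zαc/n = 3.6 × 10⁶ m/s
f = v/(2πr) = 6.1 × 10¹⁵ Hz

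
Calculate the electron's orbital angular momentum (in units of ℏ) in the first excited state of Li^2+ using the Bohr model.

2

L_n = nℏ, so L/ℏ = n = 2.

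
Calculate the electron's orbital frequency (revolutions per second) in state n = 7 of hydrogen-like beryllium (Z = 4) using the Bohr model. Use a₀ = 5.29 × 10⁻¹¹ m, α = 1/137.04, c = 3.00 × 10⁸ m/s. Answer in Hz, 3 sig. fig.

3.07 × 10¹⁴ Hz

r = n²a₀/Z = 6.48 × 10⁻¹⁰ m, v = Zαc/n = 1.25 × 10⁶ m/s
f = v/(2πr) = 3.07 × 10¹⁴ Hz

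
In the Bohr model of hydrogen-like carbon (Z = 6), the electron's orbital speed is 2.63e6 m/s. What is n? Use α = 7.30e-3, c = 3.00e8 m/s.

v_n = Zαc/n ⇒ n = Zαc/v = 6 × 0.00730 × 3.00e8 / 2.63e6 ≈ 5.00
n = 5

5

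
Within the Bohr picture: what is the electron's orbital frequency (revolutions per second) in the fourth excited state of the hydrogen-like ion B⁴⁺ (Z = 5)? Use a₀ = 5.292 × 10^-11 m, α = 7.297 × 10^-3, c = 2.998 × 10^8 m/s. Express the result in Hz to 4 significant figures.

r = n²a₀/Z = 2.646 × 10^-10 m, v = Zαc/n = 2.188 × 10^6 m/s
f = v/(2πr) = 1.316 × 10^15 Hz

1.316 × 10^15 Hz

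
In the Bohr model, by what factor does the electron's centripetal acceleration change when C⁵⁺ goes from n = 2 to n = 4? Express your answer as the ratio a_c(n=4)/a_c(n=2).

a_c ∝ Z^3 · n^-4; with Z fixed, a_c ∝ n^-4.
a_c(n=4)/a_c(n=2) = (4/2)^-4 = 1/16

1/16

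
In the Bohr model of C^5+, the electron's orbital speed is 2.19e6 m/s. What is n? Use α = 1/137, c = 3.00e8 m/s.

v_n = Zαc/n ⇒ n = Zαc/v = 6 × 0.00730 × 3.00e8 / 2.19e6 ≈ 6.00
n = 6

6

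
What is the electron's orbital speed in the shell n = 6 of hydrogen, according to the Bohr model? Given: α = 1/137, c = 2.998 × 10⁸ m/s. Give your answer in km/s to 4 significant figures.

364.7 km/s

v_n = Zαc/n = 1 × 0.007299 × 2.998 × 10⁸ / 6
    = 364.7 km/s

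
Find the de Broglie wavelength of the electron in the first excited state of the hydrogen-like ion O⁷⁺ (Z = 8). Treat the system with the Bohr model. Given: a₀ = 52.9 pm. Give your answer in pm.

83.1 pm

The Bohr quantisation condition is nλ = 2πr_n.
r_n = n²a₀/Z = 26.4 pm
λ = 2πr_n/n = 2π·26.4/2 = 83.1 pm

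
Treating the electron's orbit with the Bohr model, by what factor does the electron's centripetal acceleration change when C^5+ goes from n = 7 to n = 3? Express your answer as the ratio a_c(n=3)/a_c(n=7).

2401/81

a_c ∝ Z^3 · n^-4; with Z fixed, a_c ∝ n^-4.
a_c(n=3)/a_c(n=7) = (3/7)^-4 = 2401/81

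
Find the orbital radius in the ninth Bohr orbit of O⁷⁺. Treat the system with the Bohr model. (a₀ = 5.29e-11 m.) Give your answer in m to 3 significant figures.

r_n = n²a₀/Z = 9² × 5.29e-11 / 8
    = 81 × 5.29e-11 / 8 = 5.36e-10 m

5.36e-10 m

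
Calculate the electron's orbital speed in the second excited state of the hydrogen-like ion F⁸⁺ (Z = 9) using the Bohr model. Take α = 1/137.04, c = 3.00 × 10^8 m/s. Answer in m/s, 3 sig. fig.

v_n = Zαc/n = 9 × 0.00730 × 3.00 × 10^8 / 3
    = 6.57 × 10^6 m/s

6.57 × 10^6 m/s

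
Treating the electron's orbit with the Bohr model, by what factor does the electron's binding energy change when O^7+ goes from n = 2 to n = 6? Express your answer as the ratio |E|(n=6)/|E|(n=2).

|E| ∝ Z^2 · n^-2; with Z fixed, |E| ∝ n^-2.
|E|(n=6)/|E|(n=2) = (6/2)^-2 = 1/9

1/9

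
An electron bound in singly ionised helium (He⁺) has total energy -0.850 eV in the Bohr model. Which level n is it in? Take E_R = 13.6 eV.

E_n = −E_R Z²/n² ⇒ n² = E_R Z²/(−E_n) = 13.6 × 2² / 0.850 ≈ 64.00
n = 8

8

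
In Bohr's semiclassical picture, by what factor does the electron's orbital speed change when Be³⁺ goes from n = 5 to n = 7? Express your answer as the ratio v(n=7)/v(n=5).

5/7

v ∝ Z^1 · n^-1; with Z fixed, v ∝ n^-1.
v(n=7)/v(n=5) = (7/5)^-1 = 5/7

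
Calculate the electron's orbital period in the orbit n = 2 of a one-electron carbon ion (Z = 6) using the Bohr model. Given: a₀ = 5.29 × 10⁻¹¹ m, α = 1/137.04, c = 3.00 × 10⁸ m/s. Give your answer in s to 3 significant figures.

r = n²a₀/Z = 2²·5.29 × 10⁻¹¹/6 = 3.53 × 10⁻¹¹ m
v = Zαc/n = 6·0.00730·3.00 × 10⁸/2 = 6.57 × 10⁶ m/s
T = 2πr/v = 3.37 × 10⁻¹⁷ s

3.37 × 10⁻¹⁷ s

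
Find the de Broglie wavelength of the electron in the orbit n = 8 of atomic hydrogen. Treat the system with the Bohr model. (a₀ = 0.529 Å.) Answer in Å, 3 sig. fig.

26.6 Å

The Bohr quantisation condition is nλ = 2πr_n.
r_n = n²a₀/Z = 33.9 Å
λ = 2πr_n/n = 2π·33.9/8 = 26.6 Å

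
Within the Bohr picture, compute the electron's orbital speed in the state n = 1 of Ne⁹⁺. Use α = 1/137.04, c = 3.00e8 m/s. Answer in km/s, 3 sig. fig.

v_n = Zαc/n = 10 × 0.00730 × 3.00e8 / 1
    = 2.19e4 km/s

2.19e4 km/s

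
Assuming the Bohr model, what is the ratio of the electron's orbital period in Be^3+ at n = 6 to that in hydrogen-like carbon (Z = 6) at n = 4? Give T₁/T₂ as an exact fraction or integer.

T ∝ Z^-2 · n^3
T₁/T₂ = (4/6)^-2 · (6/4)^3 = 243/32

243/32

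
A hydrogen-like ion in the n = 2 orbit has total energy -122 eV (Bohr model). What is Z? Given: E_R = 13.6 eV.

E_n = −E_R Z²/n² ⇒ Z² = −E_n n²/E_R = 122 × 2² / 13.6 ≈ 35.88
Z = 6

6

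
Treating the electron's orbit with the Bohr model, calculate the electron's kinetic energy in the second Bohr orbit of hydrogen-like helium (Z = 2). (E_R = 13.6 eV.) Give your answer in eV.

13.6 eV

For a Coulomb orbit the virial theorem gives K = −E_n.
E_n = −E_R·Z²/n², so K = E_R·Z²/n² = 13.6 × 2²/2² = 13.6 eV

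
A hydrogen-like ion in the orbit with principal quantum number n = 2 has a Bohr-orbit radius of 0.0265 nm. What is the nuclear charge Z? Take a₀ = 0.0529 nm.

8

r_n = n²a₀/Z ⇒ Z = n²a₀/r = 2² × 0.0529 / 0.0265 ≈ 7.98
Z = 8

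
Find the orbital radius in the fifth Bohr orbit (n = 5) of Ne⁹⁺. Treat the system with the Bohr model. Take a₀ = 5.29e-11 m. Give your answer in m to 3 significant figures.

1.32e-10 m

r_n = n²a₀/Z = 5² × 5.29e-11 / 10
    = 25 × 5.29e-11 / 10 = 1.32e-10 m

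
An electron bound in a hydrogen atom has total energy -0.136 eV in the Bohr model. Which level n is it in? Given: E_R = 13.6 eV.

E_n = −E_R Z²/n² ⇒ n² = E_R Z²/(−E_n) = 13.6 × 1² / 0.136 ≈ 100.00
n = 10

10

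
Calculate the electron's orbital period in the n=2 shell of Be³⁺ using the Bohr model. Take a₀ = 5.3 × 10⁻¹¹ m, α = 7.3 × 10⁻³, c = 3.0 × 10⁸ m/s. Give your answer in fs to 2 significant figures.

0.076 fs

r = n²a₀/Z = 2²·5.3 × 10⁻¹¹/4 = 5.3 × 10⁻¹¹ m
v = Zαc/n = 4·0.0073·3.0 × 10⁸/2 = 4.4 × 10⁶ m/s
T = 2πr/v = 7.6 × 10⁻¹⁷ s = 0.076 fs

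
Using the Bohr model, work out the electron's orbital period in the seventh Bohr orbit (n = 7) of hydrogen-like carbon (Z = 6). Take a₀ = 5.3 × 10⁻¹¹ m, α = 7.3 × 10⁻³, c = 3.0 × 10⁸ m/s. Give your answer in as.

r = n²a₀/Z = 7²·5.3 × 10⁻¹¹/6 = 4.3 × 10⁻¹⁰ m
v = Zαc/n = 6·0.0073·3.0 × 10⁸/7 = 1.9 × 10⁶ m/s
T = 2πr/v = 1.4 × 10⁻¹⁵ s = 1400 as

1400 as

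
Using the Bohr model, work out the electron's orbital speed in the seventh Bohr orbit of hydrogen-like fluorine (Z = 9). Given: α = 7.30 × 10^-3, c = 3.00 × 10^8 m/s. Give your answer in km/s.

2820 km/s

v_n = Zαc/n = 9 × 0.00730 × 3.00 × 10^8 / 7
    = 2820 km/s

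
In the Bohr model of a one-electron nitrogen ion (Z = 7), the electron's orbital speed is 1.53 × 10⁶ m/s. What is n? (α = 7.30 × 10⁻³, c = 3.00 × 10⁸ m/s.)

v_n = Zαc/n ⇒ n = Zαc/v = 7 × 0.00730 × 3.00 × 10⁸ / 1.53 × 10⁶ ≈ 10.02
n = 10

10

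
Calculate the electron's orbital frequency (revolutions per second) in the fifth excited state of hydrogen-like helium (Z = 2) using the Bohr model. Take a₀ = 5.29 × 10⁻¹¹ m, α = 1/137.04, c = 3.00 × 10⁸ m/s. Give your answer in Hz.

r = n²a₀/Z = 9.52 × 10⁻¹⁰ m, v = Zαc/n = 7.30 × 10⁵ m/s
f = v/(2πr) = 1.22 × 10¹⁴ Hz

1.22 × 10¹⁴ Hz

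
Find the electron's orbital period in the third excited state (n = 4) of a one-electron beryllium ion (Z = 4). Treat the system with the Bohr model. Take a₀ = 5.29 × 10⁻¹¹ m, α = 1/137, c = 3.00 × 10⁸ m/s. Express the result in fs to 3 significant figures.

r = n²a₀/Z = 4²·5.29 × 10⁻¹¹/4 = 2.12 × 10⁻¹⁰ m
v = Zαc/n = 4·0.00730·3.00 × 10⁸/4 = 2.19 × 10⁶ m/s
T = 2πr/v = 6.07 × 10⁻¹⁶ s = 0.607 fs

0.607 fs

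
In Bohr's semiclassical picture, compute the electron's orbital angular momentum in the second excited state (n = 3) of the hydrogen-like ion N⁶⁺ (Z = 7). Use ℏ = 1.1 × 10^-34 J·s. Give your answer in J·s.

L_n = nℏ = 3 × 1.1 × 10^-34 = 3.3 × 10^-34 J·s

3.3 × 10^-34 J·s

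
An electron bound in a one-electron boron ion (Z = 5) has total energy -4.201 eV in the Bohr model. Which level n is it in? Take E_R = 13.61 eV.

9

E_n = −E_R Z²/n² ⇒ n² = E_R Z²/(−E_n) = 13.61 × 5² / 4.201 ≈ 80.99
n = 9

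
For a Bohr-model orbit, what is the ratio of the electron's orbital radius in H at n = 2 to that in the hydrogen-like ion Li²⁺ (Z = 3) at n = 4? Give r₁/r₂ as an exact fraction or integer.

3/4

r ∝ Z^-1 · n^2
r₁/r₂ = (1/3)^-1 · (2/4)^2 = 3/4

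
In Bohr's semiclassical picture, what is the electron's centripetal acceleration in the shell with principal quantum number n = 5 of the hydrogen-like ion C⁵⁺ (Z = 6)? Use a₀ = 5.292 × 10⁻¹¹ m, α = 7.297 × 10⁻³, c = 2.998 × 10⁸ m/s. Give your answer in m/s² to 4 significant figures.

3.125 × 10²² m/s²

r = n²a₀/Z = 2.205 × 10⁻¹⁰ m, v = Zαc/n = 2.625 × 10⁶ m/s
a = v²/r = (2.625 × 10⁶)² / 2.205 × 10⁻¹⁰ = 3.125 × 10²² m/s²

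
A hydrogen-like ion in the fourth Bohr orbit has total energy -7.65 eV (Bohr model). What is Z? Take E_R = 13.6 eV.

E_n = −E_R Z²/n² ⇒ Z² = −E_n n²/E_R = 7.65 × 4² / 13.6 ≈ 9.00
Z = 3

3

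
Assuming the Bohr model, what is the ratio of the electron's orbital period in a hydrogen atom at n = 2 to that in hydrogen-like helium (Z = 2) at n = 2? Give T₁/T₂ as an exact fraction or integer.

T ∝ Z^-2 · n^3
T₁/T₂ = (1/2)^-2 · (2/2)^3 = 4

4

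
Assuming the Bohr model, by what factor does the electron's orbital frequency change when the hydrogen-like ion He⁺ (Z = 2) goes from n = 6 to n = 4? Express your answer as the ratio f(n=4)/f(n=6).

27/8

f ∝ Z^2 · n^-3; with Z fixed, f ∝ n^-3.
f(n=4)/f(n=6) = (4/6)^-3 = 27/8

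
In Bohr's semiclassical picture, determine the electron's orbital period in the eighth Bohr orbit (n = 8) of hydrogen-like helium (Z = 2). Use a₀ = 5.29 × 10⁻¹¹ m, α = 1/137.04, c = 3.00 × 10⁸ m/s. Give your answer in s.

r = n²a₀/Z = 8²·5.29 × 10⁻¹¹/2 = 1.69 × 10⁻⁹ m
v = Zαc/n = 2·0.00730·3.00 × 10⁸/8 = 5.47 × 10⁵ m/s
T = 2πr/v = 1.94 × 10⁻¹⁴ s

1.94 × 10⁻¹⁴ s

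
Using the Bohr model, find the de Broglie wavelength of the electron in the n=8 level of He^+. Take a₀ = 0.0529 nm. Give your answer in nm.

1.33 nm

The Bohr quantisation condition is nλ = 2πr_n.
r_n = n²a₀/Z = 1.69 nm
λ = 2πr_n/n = 2π·1.69/8 = 1.33 nm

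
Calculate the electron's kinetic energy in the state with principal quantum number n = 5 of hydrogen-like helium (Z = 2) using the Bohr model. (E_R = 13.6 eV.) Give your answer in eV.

2.18 eV

For a Coulomb orbit the virial theorem gives K = −E_n.
E_n = −E_R·Z²/n², so K = E_R·Z²/n² = 13.6 × 2²/5² = 2.18 eV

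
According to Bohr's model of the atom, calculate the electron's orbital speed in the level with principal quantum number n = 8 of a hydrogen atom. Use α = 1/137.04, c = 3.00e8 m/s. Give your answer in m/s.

v_n = Zαc/n = 1 × 0.00730 × 3.00e8 / 8
    = 2.74e5 m/s

2.74e5 m/s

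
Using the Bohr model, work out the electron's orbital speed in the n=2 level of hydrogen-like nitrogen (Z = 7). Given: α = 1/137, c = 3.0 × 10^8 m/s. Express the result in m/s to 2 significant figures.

v_n = Zαc/n = 7 × 0.0073 × 3.0 × 10^8 / 2
    = 7.7 × 10^6 m/s

7.7 × 10^6 m/s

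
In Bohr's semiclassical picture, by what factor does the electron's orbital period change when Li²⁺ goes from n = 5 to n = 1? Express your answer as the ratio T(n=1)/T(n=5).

1/125

T ∝ Z^-2 · n^3; with Z fixed, T ∝ n^3.
T(n=1)/T(n=5) = (1/5)^3 = 1/125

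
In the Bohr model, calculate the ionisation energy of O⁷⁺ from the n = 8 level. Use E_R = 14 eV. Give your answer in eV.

14 eV

E_n = −E_R·Z²/n² = −14 × 8²/8² eV = -14 eV
Ionisation energy = −E_n = 14 eV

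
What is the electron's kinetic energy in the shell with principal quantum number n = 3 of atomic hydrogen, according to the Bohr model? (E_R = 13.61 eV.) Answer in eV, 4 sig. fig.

For a Coulomb orbit the virial theorem gives K = −E_n.
E_n = −E_R·Z²/n², so K = E_R·Z²/n² = 13.61 × 1²/3² = 1.512 eV

1.512 eV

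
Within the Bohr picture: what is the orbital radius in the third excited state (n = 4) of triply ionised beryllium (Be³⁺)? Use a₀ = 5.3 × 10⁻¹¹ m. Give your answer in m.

2.1 × 10⁻¹⁰ m

r_n = n²a₀/Z = 4² × 5.3 × 10⁻¹¹ / 4
    = 16 × 5.3 × 10⁻¹¹ / 4 = 2.1 × 10⁻¹⁰ m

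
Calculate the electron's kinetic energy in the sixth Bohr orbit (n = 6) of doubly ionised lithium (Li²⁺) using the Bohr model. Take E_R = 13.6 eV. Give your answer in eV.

For a Coulomb orbit the virial theorem gives K = −E_n.
E_n = −E_R·Z²/n², so K = E_R·Z²/n² = 13.6 × 3²/6² = 3.40 eV

3.40 eV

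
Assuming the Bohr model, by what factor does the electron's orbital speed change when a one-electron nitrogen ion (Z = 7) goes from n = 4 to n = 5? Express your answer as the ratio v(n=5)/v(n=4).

v ∝ Z^1 · n^-1; with Z fixed, v ∝ n^-1.
v(n=5)/v(n=4) = (5/4)^-1 = 4/5

4/5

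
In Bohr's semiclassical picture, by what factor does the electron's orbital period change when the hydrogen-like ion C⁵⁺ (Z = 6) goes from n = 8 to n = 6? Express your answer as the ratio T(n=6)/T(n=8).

27/64

T ∝ Z^-2 · n^3; with Z fixed, T ∝ n^3.
T(n=6)/T(n=8) = (6/8)^3 = 27/64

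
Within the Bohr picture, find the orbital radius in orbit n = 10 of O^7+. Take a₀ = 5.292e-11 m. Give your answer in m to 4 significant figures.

6.615e-10 m

r_n = n²a₀/Z = 10² × 5.292e-11 / 8
    = 100 × 5.292e-11 / 8 = 6.615e-10 m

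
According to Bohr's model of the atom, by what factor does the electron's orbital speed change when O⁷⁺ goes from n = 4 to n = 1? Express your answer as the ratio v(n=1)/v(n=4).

v ∝ Z^1 · n^-1; with Z fixed, v ∝ n^-1.
v(n=1)/v(n=4) = (1/4)^-1 = 4

4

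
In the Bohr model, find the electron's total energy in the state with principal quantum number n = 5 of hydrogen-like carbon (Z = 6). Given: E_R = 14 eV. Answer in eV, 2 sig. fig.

-20 eV

E_n = −E_R·Z²/n² = −14 × 6²/5² = -20 eV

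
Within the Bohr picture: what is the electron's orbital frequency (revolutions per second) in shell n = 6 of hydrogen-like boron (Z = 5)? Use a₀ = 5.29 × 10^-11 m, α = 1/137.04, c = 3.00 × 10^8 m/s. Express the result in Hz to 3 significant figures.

7.62 × 10^14 Hz

r = n²a₀/Z = 3.81 × 10^-10 m, v = Zαc/n = 1.82 × 10^6 m/s
f = v/(2πr) = 7.62 × 10^14 Hz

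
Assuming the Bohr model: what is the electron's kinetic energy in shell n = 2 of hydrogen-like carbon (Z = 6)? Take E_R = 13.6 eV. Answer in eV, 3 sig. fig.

122 eV

For a Coulomb orbit the virial theorem gives K = −E_n.
E_n = −E_R·Z²/n², so K = E_R·Z²/n² = 13.6 × 6²/2² = 122 eV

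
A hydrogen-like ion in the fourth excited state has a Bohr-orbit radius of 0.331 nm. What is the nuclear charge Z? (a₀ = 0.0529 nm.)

4

r_n = n²a₀/Z ⇒ Z = n²a₀/r = 5² × 0.0529 / 0.331 ≈ 4.00
Z = 4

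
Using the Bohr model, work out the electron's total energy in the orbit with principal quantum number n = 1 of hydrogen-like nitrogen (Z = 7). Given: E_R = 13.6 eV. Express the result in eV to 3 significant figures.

-666 eV

E_n = −E_R·Z²/n² = −13.6 × 7²/1² = -666 eV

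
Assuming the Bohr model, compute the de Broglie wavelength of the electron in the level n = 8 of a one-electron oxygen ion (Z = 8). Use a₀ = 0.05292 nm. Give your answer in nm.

The Bohr quantisation condition is nλ = 2πr_n.
r_n = n²a₀/Z = 0.4234 nm
λ = 2πr_n/n = 2π·0.4234/8 = 0.3325 nm

0.3325 nm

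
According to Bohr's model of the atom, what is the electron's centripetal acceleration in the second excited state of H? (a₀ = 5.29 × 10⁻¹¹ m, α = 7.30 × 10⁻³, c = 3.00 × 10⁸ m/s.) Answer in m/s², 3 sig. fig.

r = n²a₀/Z = 4.76 × 10⁻¹⁰ m, v = Zαc/n = 7.30 × 10⁵ m/s
a = v²/r = (7.30 × 10⁵)² / 4.76 × 10⁻¹⁰ = 1.12 × 10²¹ m/s²

1.12 × 10²¹ m/s²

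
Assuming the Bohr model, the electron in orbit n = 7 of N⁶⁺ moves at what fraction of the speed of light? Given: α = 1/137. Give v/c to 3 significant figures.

v_n = Zαc/n, so v/c = Zα/n = 7 × 0.00730 / 7 = 0.00730

0.00730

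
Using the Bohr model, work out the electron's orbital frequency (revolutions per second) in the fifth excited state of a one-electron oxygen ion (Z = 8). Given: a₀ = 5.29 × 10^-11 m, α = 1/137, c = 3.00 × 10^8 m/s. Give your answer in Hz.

r = n²a₀/Z = 2.38 × 10^-10 m, v = Zαc/n = 2.92 × 10^6 m/s
f = v/(2πr) = 1.95 × 10^15 Hz

1.95 × 10^15 Hz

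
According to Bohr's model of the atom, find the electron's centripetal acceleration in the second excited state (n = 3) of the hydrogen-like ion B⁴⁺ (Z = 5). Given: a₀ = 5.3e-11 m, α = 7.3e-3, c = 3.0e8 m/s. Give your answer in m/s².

1.4e23 m/s²

r = n²a₀/Z = 9.5e-11 m, v = Zαc/n = 3.6e6 m/s
a = v²/r = (3.6e6)² / 9.5e-11 = 1.4e23 m/s²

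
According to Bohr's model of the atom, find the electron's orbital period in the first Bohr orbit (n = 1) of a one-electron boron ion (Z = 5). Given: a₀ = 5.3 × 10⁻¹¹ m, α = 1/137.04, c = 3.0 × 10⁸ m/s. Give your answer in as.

6.1 as

r = n²a₀/Z = 1²·5.3 × 10⁻¹¹/5 = 1.1 × 10⁻¹¹ m
v = Zαc/n = 5·0.0073·3.0 × 10⁸/1 = 1.1 × 10⁷ m/s
T = 2πr/v = 6.1 × 10⁻¹⁸ s = 6.1 as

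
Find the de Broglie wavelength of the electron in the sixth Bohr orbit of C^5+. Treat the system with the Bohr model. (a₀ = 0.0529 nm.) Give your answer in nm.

0.332 nm

The Bohr quantisation condition is nλ = 2πr_n.
r_n = n²a₀/Z = 0.317 nm
λ = 2πr_n/n = 2π·0.317/6 = 0.332 nm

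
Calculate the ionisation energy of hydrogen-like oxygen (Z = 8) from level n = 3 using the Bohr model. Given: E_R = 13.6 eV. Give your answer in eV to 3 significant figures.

E_n = −E_R·Z²/n² = −13.6 × 8²/3² eV = -96.7 eV
Ionisation energy = −E_n = 96.7 eV

96.7 eV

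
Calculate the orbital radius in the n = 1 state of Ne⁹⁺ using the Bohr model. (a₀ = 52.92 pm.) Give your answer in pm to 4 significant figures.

5.292 pm

r_n = n²a₀/Z = 1² × 52.92 / 10
    = 1 × 52.92 / 10 = 5.292 pm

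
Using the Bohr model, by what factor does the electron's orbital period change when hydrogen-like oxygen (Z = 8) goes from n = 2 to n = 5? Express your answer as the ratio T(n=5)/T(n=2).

T ∝ Z^-2 · n^3; with Z fixed, T ∝ n^3.
T(n=5)/T(n=2) = (5/2)^3 = 125/8

125/8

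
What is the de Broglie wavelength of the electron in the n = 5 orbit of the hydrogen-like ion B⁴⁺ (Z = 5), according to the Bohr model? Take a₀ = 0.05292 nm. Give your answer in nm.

0.3325 nm

The Bohr quantisation condition is nλ = 2πr_n.
r_n = n²a₀/Z = 0.2646 nm
λ = 2πr_n/n = 2π·0.2646/5 = 0.3325 nm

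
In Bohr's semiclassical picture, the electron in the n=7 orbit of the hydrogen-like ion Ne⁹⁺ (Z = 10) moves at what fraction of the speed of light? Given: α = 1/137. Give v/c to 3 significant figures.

v_n = Zαc/n, so v/c = Zα/n = 10 × 0.00730 / 7 = 0.0104

0.0104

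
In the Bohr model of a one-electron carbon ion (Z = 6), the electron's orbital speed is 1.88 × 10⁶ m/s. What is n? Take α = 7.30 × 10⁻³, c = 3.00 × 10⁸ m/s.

v_n = Zαc/n ⇒ n = Zαc/v = 6 × 0.00730 × 3.00 × 10⁸ / 1.88 × 10⁶ ≈ 6.99
n = 7

7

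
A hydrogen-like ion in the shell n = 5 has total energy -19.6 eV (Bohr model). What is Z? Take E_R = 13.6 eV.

6

E_n = −E_R Z²/n² ⇒ Z² = −E_n n²/E_R = 19.6 × 5² / 13.6 ≈ 36.03
Z = 6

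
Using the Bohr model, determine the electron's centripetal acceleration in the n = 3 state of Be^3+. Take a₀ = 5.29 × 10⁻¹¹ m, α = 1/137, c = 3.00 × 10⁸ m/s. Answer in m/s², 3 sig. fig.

7.16 × 10²² m/s²

r = n²a₀/Z = 1.19 × 10⁻¹⁰ m, v = Zαc/n = 2.92 × 10⁶ m/s
a = v²/r = (2.92 × 10⁶)² / 1.19 × 10⁻¹⁰ = 7.16 × 10²² m/s²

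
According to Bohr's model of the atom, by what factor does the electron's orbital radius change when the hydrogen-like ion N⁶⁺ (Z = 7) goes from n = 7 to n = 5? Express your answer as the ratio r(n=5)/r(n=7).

r ∝ Z^-1 · n^2; with Z fixed, r ∝ n^2.
r(n=5)/r(n=7) = (5/7)^2 = 25/49

25/49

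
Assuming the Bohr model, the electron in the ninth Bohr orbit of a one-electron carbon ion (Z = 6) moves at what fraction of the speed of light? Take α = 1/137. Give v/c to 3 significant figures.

v_n = Zαc/n, so v/c = Zα/n = 6 × 0.00730 / 9 = 0.00487

0.00487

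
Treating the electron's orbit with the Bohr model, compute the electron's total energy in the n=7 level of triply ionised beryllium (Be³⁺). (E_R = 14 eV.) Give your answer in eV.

-4.6 eV

E_n = −E_R·Z²/n² = −14 × 4²/7² = -4.6 eV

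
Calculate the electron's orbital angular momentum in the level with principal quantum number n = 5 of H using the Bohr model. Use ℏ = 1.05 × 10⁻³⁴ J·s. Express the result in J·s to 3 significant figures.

L_n = nℏ = 5 × 1.05 × 10⁻³⁴ = 5.25 × 10⁻³⁴ J·s

5.25 × 10⁻³⁴ J·s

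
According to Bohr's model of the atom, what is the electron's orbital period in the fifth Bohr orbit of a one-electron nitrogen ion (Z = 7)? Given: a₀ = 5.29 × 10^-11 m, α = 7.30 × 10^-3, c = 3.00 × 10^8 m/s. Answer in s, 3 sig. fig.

3.87 × 10^-16 s

r = n²a₀/Z = 5²·5.29 × 10^-11/7 = 1.89 × 10^-10 m
v = Zαc/n = 7·0.00730·3.00 × 10^8/5 = 3.07 × 10^6 m/s
T = 2πr/v = 3.87 × 10^-16 s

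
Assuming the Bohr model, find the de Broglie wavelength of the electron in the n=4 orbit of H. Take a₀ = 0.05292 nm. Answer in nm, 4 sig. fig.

1.330 nm

The Bohr quantisation condition is nλ = 2πr_n.
r_n = n²a₀/Z = 0.8467 nm
λ = 2πr_n/n = 2π·0.8467/4 = 1.330 nm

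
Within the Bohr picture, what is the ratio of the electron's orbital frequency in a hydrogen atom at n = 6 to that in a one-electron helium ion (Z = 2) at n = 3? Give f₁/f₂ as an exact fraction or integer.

f ∝ Z^2 · n^-3
f₁/f₂ = (1/2)^2 · (6/3)^-3 = 1/32

1/32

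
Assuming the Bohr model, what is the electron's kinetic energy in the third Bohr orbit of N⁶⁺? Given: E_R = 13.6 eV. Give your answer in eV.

74.0 eV

For a Coulomb orbit the virial theorem gives K = −E_n.
E_n = −E_R·Z²/n², so K = E_R·Z²/n² = 13.6 × 7²/3² = 74.0 eV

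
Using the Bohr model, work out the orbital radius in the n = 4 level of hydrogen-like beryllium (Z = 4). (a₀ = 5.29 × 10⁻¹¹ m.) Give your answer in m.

r_n = n²a₀/Z = 4² × 5.29 × 10⁻¹¹ / 4
    = 16 × 5.29 × 10⁻¹¹ / 4 = 2.12 × 10⁻¹⁰ m

2.12 × 10⁻¹⁰ m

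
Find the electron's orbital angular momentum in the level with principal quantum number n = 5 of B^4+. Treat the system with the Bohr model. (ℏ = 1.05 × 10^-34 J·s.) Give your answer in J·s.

5.25 × 10^-34 J·s

L_n = nℏ = 5 × 1.05 × 10^-34 = 5.25 × 10^-34 J·s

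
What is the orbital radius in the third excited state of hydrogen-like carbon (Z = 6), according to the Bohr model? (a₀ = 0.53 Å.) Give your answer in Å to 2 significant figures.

1.4 Å

r_n = n²a₀/Z = 4² × 0.53 / 6
    = 16 × 0.53 / 6 = 1.4 Å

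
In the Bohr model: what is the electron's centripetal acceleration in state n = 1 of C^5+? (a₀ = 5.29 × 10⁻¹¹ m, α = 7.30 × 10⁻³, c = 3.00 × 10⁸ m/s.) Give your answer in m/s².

r = n²a₀/Z = 8.82 × 10⁻¹² m, v = Zαc/n = 1.31 × 10⁷ m/s
a = v²/r = (1.31 × 10⁷)² / 8.82 × 10⁻¹² = 1.96 × 10²⁵ m/s²

1.96 × 10²⁵ m/s²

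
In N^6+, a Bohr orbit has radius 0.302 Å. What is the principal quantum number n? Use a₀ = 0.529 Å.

r_n = n²a₀/Z ⇒ n² = rZ/a₀ = 0.302 × 7 / 0.529 ≈ 4.00
n = 2

2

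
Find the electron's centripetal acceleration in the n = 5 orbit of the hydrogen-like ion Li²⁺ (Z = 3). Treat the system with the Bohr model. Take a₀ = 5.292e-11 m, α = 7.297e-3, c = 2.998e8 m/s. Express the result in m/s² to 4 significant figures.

r = n²a₀/Z = 4.410e-10 m, v = Zαc/n = 1.313e6 m/s
a = v²/r = (1.313e6)² / 4.410e-10 = 3.907e21 m/s²

3.907e21 m/s²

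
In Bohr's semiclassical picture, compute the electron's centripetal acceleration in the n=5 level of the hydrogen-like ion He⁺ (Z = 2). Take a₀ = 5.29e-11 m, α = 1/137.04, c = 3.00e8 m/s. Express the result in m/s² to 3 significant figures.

r = n²a₀/Z = 6.61e-10 m, v = Zαc/n = 8.76e5 m/s
a = v²/r = (8.76e5)² / 6.61e-10 = 1.16e21 m/s²

1.16e21 m/s²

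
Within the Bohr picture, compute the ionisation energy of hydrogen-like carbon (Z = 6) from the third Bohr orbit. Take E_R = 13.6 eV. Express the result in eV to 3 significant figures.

54.4 eV

E_n = −E_R·Z²/n² = −13.6 × 6²/3² eV = -54.4 eV
Ionisation energy = −E_n = 54.4 eV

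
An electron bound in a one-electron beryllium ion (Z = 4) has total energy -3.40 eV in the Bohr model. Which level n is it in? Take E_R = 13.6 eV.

8

E_n = −E_R Z²/n² ⇒ n² = E_R Z²/(−E_n) = 13.6 × 4² / 3.40 ≈ 64.00
n = 8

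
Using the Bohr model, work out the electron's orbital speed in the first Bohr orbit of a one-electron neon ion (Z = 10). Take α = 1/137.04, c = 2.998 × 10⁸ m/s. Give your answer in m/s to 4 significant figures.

2.188 × 10⁷ m/s

v_n = Zαc/n = 10 × 0.007297 × 2.998 × 10⁸ / 1
    = 2.188 × 10⁷ m/s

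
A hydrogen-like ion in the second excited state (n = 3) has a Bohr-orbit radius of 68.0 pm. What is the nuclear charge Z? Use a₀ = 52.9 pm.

r_n = n²a₀/Z ⇒ Z = n²a₀/r = 3² × 52.9 / 68.0 ≈ 7.00
Z = 7

7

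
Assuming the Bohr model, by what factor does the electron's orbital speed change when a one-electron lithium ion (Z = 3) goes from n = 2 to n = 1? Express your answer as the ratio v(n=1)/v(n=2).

2

v ∝ Z^1 · n^-1; with Z fixed, v ∝ n^-1.
v(n=1)/v(n=2) = (1/2)^-1 = 2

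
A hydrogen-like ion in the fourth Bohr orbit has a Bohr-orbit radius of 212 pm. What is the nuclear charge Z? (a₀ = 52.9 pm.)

r_n = n²a₀/Z ⇒ Z = n²a₀/r = 4² × 52.9 / 212 ≈ 3.99
Z = 4

4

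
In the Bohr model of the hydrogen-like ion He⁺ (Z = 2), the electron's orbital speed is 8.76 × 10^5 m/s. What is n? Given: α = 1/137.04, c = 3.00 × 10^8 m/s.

5

v_n = Zαc/n ⇒ n = Zαc/v = 2 × 0.00730 × 3.00 × 10^8 / 8.76 × 10^5 ≈ 5.00
n = 5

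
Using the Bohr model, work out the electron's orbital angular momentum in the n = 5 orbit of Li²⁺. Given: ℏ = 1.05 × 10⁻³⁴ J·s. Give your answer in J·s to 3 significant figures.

L_n = nℏ = 5 × 1.05 × 10⁻³⁴ = 5.25 × 10⁻³⁴ J·s

5.25 × 10⁻³⁴ J·s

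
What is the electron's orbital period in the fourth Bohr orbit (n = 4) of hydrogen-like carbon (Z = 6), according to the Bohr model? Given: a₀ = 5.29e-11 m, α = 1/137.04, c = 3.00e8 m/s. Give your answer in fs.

0.270 fs

r = n²a₀/Z = 4²·5.29e-11/6 = 1.41e-10 m
v = Zαc/n = 6·0.00730·3.00e8/4 = 3.28e6 m/s
T = 2πr/v = 2.70e-16 s = 0.270 fs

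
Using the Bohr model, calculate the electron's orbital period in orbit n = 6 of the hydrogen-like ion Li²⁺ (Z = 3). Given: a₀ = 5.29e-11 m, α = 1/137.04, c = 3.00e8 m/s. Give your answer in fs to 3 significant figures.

3.64 fs

r = n²a₀/Z = 6²·5.29e-11/3 = 6.35e-10 m
v = Zαc/n = 3·0.00730·3.00e8/6 = 1.09e6 m/s
T = 2πr/v = 3.64e-15 s = 3.64 fs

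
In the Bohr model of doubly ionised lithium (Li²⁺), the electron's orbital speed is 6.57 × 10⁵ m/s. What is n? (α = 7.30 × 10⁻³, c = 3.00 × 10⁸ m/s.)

v_n = Zαc/n ⇒ n = Zαc/v = 3 × 0.00730 × 3.00 × 10⁸ / 6.57 × 10⁵ ≈ 10.00
n = 10

10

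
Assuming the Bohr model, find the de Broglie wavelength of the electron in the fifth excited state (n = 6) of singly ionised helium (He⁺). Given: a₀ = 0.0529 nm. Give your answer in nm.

0.997 nm

The Bohr quantisation condition is nλ = 2πr_n.
r_n = n²a₀/Z = 0.952 nm
λ = 2πr_n/n = 2π·0.952/6 = 0.997 nm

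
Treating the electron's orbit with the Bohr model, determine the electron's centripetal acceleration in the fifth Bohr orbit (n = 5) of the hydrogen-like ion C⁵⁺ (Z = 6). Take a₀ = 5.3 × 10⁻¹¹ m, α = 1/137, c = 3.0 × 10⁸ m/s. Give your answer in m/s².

r = n²a₀/Z = 2.2 × 10⁻¹⁰ m, v = Zαc/n = 2.6 × 10⁶ m/s
a = v²/r = (2.6 × 10⁶)² / 2.2 × 10⁻¹⁰ = 3.1 × 10²² m/s²

3.1 × 10²² m/s²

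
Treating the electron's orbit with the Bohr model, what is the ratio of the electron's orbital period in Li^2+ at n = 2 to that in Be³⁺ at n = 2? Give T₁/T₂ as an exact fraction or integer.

T ∝ Z^-2 · n^3
T₁/T₂ = (3/4)^-2 · (2/2)^3 = 16/9

16/9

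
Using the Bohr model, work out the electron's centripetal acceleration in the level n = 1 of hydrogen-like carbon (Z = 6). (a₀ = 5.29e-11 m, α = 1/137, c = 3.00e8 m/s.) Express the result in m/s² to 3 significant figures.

1.96e25 m/s²

r = n²a₀/Z = 8.82e-12 m, v = Zαc/n = 1.31e7 m/s
a = v²/r = (1.31e7)² / 8.82e-12 = 1.96e25 m/s²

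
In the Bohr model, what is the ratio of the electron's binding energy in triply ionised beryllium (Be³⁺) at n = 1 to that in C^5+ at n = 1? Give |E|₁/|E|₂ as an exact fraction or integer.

|E| ∝ Z^2 · n^-2
|E|₁/|E|₂ = (4/6)^2 · (1/1)^-2 = 4/9

4/9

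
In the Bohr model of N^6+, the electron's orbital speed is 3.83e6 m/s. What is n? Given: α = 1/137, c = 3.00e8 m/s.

v_n = Zαc/n ⇒ n = Zαc/v = 7 × 0.00730 × 3.00e8 / 3.83e6 ≈ 4.00
n = 4

4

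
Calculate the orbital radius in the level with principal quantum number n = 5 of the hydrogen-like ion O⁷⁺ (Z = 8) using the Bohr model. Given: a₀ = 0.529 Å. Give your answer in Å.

r_n = n²a₀/Z = 5² × 0.529 / 8
    = 25 × 0.529 / 8 = 1.65 Å

1.65 Å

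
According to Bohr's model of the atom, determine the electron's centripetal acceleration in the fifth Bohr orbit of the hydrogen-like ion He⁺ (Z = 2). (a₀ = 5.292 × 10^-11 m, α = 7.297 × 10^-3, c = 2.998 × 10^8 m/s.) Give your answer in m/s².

r = n²a₀/Z = 6.615 × 10^-10 m, v = Zαc/n = 8.751 × 10^5 m/s
a = v²/r = (8.751 × 10^5)² / 6.615 × 10^-10 = 1.158 × 10^21 m/s²

1.158 × 10^21 m/s²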